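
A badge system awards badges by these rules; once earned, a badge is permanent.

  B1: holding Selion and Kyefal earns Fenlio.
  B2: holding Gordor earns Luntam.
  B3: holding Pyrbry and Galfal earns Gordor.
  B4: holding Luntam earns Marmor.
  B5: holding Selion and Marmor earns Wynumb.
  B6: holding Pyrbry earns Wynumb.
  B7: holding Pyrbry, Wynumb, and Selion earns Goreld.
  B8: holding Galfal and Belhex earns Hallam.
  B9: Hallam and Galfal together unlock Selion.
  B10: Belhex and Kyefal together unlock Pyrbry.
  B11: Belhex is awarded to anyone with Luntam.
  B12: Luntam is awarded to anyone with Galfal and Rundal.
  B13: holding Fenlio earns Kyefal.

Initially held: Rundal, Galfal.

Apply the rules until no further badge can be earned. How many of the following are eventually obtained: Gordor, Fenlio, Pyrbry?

0

Gordor would need Pyrbry and Galfal (B3), but Pyrbry is never earned.
Fenlio would need Selion and Kyefal (B1), but Kyefal is never earned.
Pyrbry would need Belhex and Kyefal (B10), but Kyefal is never earned.
None of the 3 are reached.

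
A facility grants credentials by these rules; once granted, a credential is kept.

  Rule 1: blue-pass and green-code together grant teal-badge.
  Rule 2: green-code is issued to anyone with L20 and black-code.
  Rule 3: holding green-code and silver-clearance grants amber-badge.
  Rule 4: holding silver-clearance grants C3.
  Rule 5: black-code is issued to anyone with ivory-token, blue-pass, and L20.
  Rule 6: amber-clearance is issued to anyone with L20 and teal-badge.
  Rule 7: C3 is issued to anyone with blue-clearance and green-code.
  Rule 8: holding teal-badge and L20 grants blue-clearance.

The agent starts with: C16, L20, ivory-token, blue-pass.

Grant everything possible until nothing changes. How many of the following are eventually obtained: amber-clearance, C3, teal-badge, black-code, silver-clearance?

Holding ivory-token, blue-pass, and L20 grants black-code (Rule 5).
Holding L20 and black-code grants green-code (Rule 2).
Holding blue-pass and green-code grants teal-badge (Rule 1).
Holding L20 and teal-badge grants amber-clearance (Rule 6).
Holding teal-badge and L20 grants blue-clearance (Rule 8).
Holding blue-clearance and green-code grants C3 (Rule 7).
amber-clearance: reached.
C3: reached.
teal-badge: reached.
black-code: reached.
No rule produces silver-clearance, and it is not given.
Reached: amber-clearance, C3, teal-badge, and black-code — 4 of the 5.

4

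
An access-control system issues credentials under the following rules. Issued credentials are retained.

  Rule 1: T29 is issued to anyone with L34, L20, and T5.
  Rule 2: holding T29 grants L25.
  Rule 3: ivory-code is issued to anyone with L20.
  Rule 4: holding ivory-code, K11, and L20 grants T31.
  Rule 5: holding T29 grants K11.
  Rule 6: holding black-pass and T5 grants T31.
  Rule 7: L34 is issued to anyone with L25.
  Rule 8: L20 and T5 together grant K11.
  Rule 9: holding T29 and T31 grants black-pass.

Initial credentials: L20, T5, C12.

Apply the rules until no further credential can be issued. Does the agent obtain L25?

L25 would need T29 (Rule 2), but T29 is never granted.

No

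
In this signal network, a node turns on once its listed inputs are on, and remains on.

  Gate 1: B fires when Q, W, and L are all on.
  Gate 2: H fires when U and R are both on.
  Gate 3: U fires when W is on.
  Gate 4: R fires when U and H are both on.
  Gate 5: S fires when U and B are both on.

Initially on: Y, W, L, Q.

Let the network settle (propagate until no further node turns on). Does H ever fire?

H would need U and R (Gate 2), but R never turns on.

No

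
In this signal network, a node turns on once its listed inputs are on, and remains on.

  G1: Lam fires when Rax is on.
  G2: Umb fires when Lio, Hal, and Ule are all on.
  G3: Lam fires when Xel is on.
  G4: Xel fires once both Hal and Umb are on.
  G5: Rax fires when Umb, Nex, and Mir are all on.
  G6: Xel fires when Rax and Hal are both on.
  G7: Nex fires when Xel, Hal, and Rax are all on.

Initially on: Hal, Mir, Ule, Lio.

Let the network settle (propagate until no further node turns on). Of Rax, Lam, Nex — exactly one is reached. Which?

G2: Lio, Hal, and Ule on → Umb on.
Hal and Umb are on, so Xel fires (G4).
Xel is on, so Lam fires (G3).
Nex would need Xel, Hal, and Rax (G7), but Rax never turns on. Rax would need Umb, Nex, and Mir (G5), but Nex never turns on.

Lam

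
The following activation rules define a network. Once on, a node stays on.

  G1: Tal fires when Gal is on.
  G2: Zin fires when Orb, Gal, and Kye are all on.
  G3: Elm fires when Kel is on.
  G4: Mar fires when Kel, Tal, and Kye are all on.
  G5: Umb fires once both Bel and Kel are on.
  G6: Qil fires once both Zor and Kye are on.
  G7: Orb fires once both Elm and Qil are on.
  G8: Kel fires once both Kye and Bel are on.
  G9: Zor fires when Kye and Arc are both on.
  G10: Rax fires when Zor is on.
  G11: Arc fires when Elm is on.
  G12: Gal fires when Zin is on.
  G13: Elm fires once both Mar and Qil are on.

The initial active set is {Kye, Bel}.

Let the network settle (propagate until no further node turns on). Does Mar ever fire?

No

Mar would need Kel, Tal, and Kye (G4), but Tal never turns on.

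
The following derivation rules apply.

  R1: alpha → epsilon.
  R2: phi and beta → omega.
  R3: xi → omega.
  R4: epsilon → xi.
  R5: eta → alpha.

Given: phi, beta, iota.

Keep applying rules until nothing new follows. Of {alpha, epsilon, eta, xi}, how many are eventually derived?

alpha would need eta (R5), but eta is never established.
epsilon would need alpha (R1), but alpha is never established.
No rule produces eta, and it is not given.
xi would need epsilon (R4), but epsilon is never established.
None of the 4 are reached.

0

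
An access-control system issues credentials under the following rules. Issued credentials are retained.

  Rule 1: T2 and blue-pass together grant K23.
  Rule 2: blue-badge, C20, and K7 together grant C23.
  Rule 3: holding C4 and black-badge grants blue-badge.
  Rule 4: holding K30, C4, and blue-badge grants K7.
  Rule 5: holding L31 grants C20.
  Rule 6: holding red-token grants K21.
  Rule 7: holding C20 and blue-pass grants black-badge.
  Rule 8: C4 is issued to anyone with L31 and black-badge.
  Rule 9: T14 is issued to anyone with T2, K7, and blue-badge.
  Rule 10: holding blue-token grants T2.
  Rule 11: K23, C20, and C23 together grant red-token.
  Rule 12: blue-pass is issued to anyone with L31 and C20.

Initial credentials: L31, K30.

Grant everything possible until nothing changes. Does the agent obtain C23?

Yes

Holding L31 grants C20 (Rule 5).
Holding L31 and C20 grants blue-pass (Rule 12).
Holding C20 and blue-pass grants black-badge (Rule 7).
Holding L31 and black-badge grants C4 (Rule 8).
Holding C4 and black-badge grants blue-badge (Rule 3).
Holding K30, C4, and blue-badge grants K7 (Rule 4).
Holding blue-badge, C20, and K7 grants C23 (Rule 2).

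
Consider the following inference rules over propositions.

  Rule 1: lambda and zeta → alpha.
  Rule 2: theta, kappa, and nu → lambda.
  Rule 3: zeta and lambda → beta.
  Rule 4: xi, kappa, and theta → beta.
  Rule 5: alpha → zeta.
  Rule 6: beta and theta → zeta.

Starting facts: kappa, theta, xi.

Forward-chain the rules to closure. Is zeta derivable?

Yes

From xi, kappa, and theta, Rule 4 gives beta.
From beta and theta, Rule 6 gives zeta.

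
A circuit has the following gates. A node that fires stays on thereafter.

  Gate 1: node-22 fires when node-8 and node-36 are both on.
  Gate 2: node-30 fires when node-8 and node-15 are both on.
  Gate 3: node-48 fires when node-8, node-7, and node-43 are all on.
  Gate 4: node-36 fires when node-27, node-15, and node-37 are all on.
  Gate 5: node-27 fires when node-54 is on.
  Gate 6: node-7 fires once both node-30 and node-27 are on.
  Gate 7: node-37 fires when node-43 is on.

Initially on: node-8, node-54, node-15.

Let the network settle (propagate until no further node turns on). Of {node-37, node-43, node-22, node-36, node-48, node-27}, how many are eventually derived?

1

node-54 is on, so node-27 fires (Gate 5).
node-37 would need node-43 (Gate 7), but node-43 never turns on.
No rule produces node-43, and it is not given.
node-22 would need node-8 and node-36 (Gate 1), but node-36 never turns on.
node-36 would need node-27, node-15, and node-37 (Gate 4), but node-37 never turns on.
node-48 would need node-8, node-7, and node-43 (Gate 3), but node-43 never turns on.
node-27: reached.
Reached: node-27 — 1 of the 6.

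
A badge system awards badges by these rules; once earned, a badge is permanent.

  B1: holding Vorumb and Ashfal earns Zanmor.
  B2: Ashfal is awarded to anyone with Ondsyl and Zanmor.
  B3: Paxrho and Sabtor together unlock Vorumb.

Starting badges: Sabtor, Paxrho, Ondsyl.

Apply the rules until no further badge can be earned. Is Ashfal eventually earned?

No

Ashfal would need Ondsyl and Zanmor (B2), but Zanmor is never earned.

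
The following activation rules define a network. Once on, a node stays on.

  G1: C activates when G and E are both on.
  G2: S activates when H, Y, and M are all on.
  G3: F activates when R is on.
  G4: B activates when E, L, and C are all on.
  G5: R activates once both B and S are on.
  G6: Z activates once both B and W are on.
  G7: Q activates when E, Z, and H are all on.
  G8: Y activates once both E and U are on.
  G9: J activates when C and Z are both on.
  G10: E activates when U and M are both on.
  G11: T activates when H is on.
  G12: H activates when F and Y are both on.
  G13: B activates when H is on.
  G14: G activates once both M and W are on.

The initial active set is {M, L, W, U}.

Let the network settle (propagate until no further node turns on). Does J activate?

M and W are on, so G activates (G14).
G10: U and M on → E on.
G and E are on, so C activates (G1).
E, L, and C are on, so B activates (G4).
G6: B and W on → Z on.
C and Z are on, so J activates (G9).

Yes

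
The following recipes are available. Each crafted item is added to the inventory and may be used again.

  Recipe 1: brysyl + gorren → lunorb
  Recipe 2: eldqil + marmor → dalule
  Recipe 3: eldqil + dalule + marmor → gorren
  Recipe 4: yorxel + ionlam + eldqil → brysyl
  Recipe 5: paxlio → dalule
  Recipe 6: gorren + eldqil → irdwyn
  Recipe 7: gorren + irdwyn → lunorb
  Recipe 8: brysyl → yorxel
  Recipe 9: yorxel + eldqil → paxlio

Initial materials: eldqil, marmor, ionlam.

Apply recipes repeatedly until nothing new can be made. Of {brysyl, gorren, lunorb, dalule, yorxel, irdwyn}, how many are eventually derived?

4

Using Recipe 2, eldqil and marmor make dalule.
eldqil + dalule + marmor → gorren (Recipe 3).
gorren + eldqil → irdwyn (Recipe 6).
gorren + irdwyn → lunorb (Recipe 7).
brysyl would need yorxel, ionlam, and eldqil (Recipe 4), but yorxel is never obtained.
gorren: reached.
lunorb: reached.
dalule: reached.
yorxel would need brysyl (Recipe 8), but brysyl is never obtained.
irdwyn: reached.
Reached: gorren, lunorb, dalule, and irdwyn — 4 of the 6.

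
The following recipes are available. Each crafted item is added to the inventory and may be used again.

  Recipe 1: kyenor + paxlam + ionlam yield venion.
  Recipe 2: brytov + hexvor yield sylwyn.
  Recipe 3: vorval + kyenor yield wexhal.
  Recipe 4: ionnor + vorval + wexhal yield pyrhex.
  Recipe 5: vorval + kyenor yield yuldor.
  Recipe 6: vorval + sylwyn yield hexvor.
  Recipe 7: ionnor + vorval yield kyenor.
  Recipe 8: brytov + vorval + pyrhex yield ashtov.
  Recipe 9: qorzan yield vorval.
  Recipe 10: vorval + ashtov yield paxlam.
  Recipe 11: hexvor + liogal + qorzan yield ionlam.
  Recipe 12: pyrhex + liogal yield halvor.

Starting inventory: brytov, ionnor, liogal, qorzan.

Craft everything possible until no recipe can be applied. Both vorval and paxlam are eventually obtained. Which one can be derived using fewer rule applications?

vorval

vorval: Using Recipe 9, qorzan makes vorval. [1 rule application]
paxlam: qorzan → vorval (Recipe 9). ionnor + vorval → kyenor (Recipe 7). Using Recipe 3, vorval and kyenor make wexhal. Using Recipe 4, ionnor, vorval, and wexhal make pyrhex. brytov + vorval + pyrhex → ashtov (Recipe 8). vorval + ashtov → paxlam (Recipe 10). [6 rule applications]
vorval needs fewer.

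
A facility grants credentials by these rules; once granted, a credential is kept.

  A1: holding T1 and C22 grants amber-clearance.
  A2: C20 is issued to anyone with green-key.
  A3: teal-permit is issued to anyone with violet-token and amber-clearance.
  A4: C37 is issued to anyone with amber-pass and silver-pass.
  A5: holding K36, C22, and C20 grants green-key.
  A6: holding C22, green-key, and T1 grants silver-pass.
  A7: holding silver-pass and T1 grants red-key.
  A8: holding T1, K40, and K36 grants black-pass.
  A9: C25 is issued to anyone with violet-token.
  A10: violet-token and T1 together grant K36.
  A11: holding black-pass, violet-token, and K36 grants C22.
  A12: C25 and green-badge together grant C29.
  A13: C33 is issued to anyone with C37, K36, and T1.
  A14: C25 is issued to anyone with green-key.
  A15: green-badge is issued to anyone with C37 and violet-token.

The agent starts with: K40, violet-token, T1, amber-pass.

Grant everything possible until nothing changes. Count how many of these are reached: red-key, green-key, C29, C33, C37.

0

red-key would need silver-pass and T1 (A7), but silver-pass is never granted.
green-key would need K36, C22, and C20 (A5), but C20 is never granted.
C29 would need C25 and green-badge (A12), but green-badge is never granted.
C33 would need C37, K36, and T1 (A13), but C37 is never granted.
C37 would need amber-pass and silver-pass (A4), but silver-pass is never granted.
None of the 5 are reached.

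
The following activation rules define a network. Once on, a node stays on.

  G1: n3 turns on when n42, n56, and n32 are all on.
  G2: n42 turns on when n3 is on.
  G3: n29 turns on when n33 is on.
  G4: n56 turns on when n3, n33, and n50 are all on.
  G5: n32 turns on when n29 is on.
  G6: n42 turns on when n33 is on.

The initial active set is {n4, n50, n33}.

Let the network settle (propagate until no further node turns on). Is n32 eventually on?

G3: n33 on → n29 on.
n29 is on, so n32 turns on (G5).

Yes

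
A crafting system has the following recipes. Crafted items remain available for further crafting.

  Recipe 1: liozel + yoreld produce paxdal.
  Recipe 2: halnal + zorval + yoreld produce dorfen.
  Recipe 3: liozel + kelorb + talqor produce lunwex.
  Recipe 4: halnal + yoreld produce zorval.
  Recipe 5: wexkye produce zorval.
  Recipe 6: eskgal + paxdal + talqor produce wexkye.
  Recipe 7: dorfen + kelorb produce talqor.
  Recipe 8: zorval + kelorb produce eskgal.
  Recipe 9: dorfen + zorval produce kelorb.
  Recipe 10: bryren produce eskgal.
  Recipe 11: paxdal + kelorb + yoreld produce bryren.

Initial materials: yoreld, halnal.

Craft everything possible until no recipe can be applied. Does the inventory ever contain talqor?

Using Recipe 4, halnal and yoreld make zorval.
halnal + zorval + yoreld → dorfen (Recipe 2).
dorfen + zorval → kelorb (Recipe 9).
Using Recipe 7, dorfen and kelorb make talqor.

Yes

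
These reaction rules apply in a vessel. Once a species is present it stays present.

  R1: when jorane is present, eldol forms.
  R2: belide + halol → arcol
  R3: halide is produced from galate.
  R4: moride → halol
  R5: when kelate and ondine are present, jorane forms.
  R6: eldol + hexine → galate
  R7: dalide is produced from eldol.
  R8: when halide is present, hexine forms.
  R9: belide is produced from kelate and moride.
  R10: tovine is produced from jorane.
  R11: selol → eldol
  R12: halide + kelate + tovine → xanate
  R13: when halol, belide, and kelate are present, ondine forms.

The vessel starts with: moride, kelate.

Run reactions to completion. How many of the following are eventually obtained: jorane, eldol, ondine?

3

kelate and moride present → belide forms (R9).
moride present → halol forms (R4).
halol, belide, and kelate present → ondine forms (R13).
kelate and ondine present → jorane forms (R5).
jorane present → eldol forms (R1).
jorane: reached.
eldol: reached.
ondine: reached.
All 3 are reached.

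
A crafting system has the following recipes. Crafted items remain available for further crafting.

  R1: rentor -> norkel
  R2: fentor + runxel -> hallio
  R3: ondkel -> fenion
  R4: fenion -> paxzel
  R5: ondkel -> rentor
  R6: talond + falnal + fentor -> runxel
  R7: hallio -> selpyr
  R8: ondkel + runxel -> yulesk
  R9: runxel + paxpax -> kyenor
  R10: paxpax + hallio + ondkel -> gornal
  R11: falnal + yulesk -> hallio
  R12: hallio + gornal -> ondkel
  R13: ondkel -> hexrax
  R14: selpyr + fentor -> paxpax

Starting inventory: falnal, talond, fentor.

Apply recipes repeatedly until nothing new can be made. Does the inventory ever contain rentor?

No

rentor would need ondkel (R5), but ondkel is never obtained.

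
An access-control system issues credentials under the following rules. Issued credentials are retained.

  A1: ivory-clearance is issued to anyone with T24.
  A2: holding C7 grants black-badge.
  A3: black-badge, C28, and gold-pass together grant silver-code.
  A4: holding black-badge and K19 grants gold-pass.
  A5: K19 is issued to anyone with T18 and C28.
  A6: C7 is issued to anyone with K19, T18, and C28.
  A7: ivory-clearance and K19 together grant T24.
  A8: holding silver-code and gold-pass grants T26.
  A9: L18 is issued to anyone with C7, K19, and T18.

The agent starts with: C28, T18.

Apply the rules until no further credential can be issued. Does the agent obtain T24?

No

T24 would need ivory-clearance and K19 (A7), but ivory-clearance is never granted.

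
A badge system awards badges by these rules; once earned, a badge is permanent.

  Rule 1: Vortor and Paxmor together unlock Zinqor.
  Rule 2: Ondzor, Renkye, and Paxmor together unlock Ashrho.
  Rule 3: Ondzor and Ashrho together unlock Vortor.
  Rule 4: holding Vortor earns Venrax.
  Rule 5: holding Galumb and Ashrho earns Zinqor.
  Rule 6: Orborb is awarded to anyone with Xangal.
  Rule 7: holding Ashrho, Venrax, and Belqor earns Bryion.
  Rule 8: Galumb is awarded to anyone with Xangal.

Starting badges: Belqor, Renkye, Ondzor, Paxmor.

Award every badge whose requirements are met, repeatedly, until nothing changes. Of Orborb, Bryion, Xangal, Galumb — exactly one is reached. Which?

Bryion

With Ondzor, Renkye, and Paxmor, Ashrho is earned (Rule 2).
With Ondzor and Ashrho, Vortor is earned (Rule 3).
With Vortor, Venrax is earned (Rule 4).
With Ashrho, Venrax, and Belqor, Bryion is earned (Rule 7).
Orborb would need Xangal (Rule 6), but Xangal is never earned. Galumb would need Xangal (Rule 8), but Xangal is never earned. No rule produces Xangal, and it is not given.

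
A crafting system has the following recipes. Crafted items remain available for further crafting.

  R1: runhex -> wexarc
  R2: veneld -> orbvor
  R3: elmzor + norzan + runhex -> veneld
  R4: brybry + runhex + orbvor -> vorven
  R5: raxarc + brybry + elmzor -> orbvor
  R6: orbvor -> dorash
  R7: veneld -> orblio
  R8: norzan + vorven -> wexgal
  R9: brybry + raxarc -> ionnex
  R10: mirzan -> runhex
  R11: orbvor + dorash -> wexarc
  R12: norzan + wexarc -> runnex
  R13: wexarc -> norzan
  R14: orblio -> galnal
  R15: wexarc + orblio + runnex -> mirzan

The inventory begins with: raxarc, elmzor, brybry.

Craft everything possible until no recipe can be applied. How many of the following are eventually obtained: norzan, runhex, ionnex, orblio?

2

Using R9, brybry and raxarc make ionnex.
Using R5, raxarc, brybry, and elmzor make orbvor.
orbvor -> dorash (R6).
Using R11, orbvor and dorash make wexarc.
wexarc -> norzan (R13).
norzan: reached.
runhex would need mirzan (R10), but mirzan is never obtained.
ionnex: reached.
orblio would need veneld (R7), but veneld is never obtained.
Reached: norzan and ionnex — 2 of the 4.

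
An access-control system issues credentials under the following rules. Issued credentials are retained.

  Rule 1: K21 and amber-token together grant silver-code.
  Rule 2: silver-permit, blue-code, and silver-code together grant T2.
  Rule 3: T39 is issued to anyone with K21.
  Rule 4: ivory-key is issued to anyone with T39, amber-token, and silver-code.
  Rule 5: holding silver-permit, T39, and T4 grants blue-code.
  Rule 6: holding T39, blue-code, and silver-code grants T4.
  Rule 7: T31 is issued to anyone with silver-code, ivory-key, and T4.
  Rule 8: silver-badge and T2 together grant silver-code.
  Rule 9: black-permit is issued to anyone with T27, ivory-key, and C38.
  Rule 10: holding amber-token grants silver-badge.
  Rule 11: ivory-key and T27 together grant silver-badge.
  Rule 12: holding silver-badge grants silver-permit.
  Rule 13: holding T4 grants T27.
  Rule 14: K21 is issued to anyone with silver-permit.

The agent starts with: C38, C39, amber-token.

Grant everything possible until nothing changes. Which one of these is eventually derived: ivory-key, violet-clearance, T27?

ivory-key

Holding amber-token grants silver-badge (Rule 10).
Holding silver-badge grants silver-permit (Rule 12).
Holding silver-permit grants K21 (Rule 14).
Holding K21 and amber-token grants silver-code (Rule 1).
Holding K21 grants T39 (Rule 3).
Holding T39, amber-token, and silver-code grants ivory-key (Rule 4).
No rule produces violet-clearance, and it is not given. T27 would need T4 (Rule 13), but T4 is never granted.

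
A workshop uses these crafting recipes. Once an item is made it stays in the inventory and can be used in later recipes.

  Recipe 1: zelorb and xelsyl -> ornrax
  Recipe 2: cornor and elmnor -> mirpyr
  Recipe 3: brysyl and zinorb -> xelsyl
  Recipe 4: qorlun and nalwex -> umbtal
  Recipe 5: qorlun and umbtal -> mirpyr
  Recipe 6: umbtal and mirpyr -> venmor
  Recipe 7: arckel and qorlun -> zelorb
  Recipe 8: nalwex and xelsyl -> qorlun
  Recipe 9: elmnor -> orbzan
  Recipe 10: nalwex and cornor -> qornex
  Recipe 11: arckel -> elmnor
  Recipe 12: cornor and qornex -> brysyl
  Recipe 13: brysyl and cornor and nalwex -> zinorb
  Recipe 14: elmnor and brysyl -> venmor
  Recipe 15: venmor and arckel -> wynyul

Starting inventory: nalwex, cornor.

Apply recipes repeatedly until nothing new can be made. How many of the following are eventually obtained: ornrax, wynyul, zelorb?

0

ornrax would need zelorb and xelsyl (Recipe 1), but zelorb is never obtained.
wynyul would need venmor and arckel (Recipe 15), but arckel is never obtained.
zelorb would need arckel and qorlun (Recipe 7), but arckel is never obtained.
None of the 3 are reached.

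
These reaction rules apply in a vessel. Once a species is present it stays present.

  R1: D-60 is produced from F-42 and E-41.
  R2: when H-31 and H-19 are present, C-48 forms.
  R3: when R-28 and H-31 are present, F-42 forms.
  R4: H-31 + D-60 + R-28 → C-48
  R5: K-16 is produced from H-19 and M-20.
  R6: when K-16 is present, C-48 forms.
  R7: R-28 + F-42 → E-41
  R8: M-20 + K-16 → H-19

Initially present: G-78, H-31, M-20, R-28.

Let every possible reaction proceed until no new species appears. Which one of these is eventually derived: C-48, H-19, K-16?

C-48

R-28 and H-31 present → F-42 forms (R3).
R-28 and F-42 present → E-41 forms (R7).
F-42 and E-41 present → D-60 forms (R1).
H-31, D-60, and R-28 present → C-48 forms (R4).
H-19 would need M-20 and K-16 (R8), but K-16 never forms. K-16 would need H-19 and M-20 (R5), but H-19 never forms.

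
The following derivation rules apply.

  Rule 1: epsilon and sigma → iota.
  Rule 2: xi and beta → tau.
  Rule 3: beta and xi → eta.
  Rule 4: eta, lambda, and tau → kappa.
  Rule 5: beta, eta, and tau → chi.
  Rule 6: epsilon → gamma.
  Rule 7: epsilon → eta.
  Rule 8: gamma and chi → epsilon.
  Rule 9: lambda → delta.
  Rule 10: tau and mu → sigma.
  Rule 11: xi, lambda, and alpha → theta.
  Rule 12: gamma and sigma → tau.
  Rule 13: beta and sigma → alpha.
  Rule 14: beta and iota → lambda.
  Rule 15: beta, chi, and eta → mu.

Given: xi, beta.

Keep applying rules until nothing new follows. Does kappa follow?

No

kappa would need eta, lambda, and tau (Rule 4), but lambda is never established.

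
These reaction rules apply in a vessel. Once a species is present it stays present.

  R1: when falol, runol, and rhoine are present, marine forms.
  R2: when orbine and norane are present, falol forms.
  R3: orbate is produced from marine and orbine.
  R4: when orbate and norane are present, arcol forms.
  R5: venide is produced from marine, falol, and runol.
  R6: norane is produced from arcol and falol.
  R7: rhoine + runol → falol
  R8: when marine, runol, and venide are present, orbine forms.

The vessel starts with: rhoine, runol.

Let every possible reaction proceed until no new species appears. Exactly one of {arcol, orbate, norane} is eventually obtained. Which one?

rhoine and runol present → falol forms (R7).
falol, runol, and rhoine present → marine forms (R1).
marine, falol, and runol present → venide forms (R5).
marine, runol, and venide present → orbine forms (R8).
marine and orbine present → orbate forms (R3).
norane would need arcol and falol (R6), but arcol never forms. arcol would need orbate and norane (R4), but norane never forms.

orbate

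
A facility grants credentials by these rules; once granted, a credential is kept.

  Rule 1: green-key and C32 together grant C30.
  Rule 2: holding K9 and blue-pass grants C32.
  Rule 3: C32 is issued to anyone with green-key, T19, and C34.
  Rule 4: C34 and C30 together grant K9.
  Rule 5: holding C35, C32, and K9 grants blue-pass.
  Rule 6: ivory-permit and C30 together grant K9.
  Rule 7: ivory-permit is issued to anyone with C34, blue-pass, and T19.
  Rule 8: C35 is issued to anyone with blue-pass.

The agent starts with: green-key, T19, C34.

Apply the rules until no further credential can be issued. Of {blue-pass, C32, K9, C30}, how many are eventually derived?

Holding green-key, T19, and C34 grants C32 (Rule 3).
Holding green-key and C32 grants C30 (Rule 1).
Holding C34 and C30 grants K9 (Rule 4).
blue-pass would need C35, C32, and K9 (Rule 5), but C35 is never granted.
C32: reached.
K9: reached.
C30: reached.
Reached: C32, K9, and C30 — 3 of the 4.

3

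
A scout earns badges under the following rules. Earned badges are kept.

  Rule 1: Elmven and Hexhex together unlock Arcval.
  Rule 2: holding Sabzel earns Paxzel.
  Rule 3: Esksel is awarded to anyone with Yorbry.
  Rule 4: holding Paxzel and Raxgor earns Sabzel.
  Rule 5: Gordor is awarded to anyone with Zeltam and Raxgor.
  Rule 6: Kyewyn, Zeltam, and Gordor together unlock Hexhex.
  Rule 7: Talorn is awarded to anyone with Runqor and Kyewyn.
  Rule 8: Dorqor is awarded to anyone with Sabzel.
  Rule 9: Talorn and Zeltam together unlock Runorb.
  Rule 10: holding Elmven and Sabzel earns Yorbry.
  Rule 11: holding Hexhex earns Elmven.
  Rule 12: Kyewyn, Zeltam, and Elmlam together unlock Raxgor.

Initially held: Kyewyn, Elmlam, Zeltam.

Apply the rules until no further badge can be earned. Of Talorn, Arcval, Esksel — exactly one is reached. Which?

With Kyewyn, Zeltam, and Elmlam, Raxgor is earned (Rule 12).
With Zeltam and Raxgor, Gordor is earned (Rule 5).
With Kyewyn, Zeltam, and Gordor, Hexhex is earned (Rule 6).
With Hexhex, Elmven is earned (Rule 11).
With Elmven and Hexhex, Arcval is earned (Rule 1).
Esksel would need Yorbry (Rule 3), but Yorbry is never earned. Talorn would need Runqor and Kyewyn (Rule 7), but Runqor is never earned.

Arcval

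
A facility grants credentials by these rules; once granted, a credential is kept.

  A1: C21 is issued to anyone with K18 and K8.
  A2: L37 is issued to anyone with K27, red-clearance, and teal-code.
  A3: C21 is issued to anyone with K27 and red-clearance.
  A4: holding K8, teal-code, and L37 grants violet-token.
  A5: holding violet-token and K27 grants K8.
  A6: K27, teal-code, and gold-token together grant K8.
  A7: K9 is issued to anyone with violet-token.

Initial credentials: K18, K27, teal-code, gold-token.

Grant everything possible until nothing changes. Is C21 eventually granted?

Yes

Holding K27, teal-code, and gold-token grants K8 (A6).
Holding K18 and K8 grants C21 (A1).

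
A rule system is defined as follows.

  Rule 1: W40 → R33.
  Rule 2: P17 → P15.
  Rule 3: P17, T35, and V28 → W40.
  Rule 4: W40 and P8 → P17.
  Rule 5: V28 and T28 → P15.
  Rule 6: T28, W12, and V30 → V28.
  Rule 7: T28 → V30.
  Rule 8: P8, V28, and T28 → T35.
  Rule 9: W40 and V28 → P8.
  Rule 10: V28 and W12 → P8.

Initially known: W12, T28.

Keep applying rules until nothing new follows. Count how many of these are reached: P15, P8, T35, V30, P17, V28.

T28 holds, so V30 follows (Rule 7).
From T28, W12, and V30, Rule 6 gives V28.
V28 and T28 hold, so P15 follows (Rule 5).
From V28 and W12, Rule 10 gives P8.
From P8, V28, and T28, Rule 8 gives T35.
P15: reached.
P8: reached.
T35: reached.
V30: reached.
P17 would need W40 and P8 (Rule 4), but W40 is never established.
V28: reached.
Reached: P15, P8, T35, V30, and V28 — 5 of the 6.

5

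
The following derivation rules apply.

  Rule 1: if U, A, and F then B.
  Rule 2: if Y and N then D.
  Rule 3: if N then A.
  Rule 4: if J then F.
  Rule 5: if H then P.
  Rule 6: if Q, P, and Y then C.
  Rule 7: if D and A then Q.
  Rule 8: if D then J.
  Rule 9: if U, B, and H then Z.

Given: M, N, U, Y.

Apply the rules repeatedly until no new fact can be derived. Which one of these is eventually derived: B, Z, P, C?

B

Y and N hold, so D follows (Rule 2).
From N, Rule 3 gives A.
From D, Rule 8 gives J.
J holds, so F follows (Rule 4).
U, A, and F hold, so B follows (Rule 1).
P would need H (Rule 5), but H is never established. C would need Q, P, and Y (Rule 6), but P is never established. Z would need U, B, and H (Rule 9), but H is never established.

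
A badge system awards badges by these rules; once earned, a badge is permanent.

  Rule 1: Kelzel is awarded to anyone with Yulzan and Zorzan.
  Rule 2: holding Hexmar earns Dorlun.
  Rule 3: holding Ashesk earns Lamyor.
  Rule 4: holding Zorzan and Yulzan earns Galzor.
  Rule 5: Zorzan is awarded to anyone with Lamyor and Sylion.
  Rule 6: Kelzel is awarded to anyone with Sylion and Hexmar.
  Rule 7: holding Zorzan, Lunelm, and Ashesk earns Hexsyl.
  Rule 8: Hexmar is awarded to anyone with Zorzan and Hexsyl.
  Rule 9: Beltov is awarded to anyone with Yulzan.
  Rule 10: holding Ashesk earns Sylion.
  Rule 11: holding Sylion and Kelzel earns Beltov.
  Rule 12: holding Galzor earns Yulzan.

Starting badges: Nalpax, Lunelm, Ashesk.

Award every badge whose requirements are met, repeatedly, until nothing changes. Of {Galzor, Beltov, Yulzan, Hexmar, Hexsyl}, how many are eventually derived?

3

With Ashesk, Lamyor is earned (Rule 3).
With Ashesk, Sylion is earned (Rule 10).
With Lamyor and Sylion, Zorzan is earned (Rule 5).
With Zorzan, Lunelm, and Ashesk, Hexsyl is earned (Rule 7).
With Zorzan and Hexsyl, Hexmar is earned (Rule 8).
With Sylion and Hexmar, Kelzel is earned (Rule 6).
With Sylion and Kelzel, Beltov is earned (Rule 11).
Galzor would need Zorzan and Yulzan (Rule 4), but Yulzan is never earned.
Beltov: reached.
Yulzan would need Galzor (Rule 12), but Galzor is never earned.
Hexmar: reached.
Hexsyl: reached.
Reached: Beltov, Hexmar, and Hexsyl — 3 of the 5.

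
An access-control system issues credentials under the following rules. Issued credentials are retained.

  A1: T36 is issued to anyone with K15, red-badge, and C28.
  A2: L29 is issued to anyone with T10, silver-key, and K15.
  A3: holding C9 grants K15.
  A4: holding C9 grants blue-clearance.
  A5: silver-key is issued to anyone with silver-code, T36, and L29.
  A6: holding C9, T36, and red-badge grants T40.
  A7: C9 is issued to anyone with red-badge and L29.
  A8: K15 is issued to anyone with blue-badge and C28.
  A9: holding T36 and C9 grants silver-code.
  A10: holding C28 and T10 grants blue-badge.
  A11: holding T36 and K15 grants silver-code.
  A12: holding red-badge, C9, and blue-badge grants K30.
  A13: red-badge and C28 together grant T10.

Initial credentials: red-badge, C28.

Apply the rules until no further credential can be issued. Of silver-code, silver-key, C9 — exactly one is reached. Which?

Holding red-badge and C28 grants T10 (A13).
Holding C28 and T10 grants blue-badge (A10).
Holding blue-badge and C28 grants K15 (A8).
Holding K15, red-badge, and C28 grants T36 (A1).
Holding T36 and K15 grants silver-code (A11).
silver-key would need silver-code, T36, and L29 (A5), but L29 is never granted. C9 would need red-badge and L29 (A7), but L29 is never granted.

silver-code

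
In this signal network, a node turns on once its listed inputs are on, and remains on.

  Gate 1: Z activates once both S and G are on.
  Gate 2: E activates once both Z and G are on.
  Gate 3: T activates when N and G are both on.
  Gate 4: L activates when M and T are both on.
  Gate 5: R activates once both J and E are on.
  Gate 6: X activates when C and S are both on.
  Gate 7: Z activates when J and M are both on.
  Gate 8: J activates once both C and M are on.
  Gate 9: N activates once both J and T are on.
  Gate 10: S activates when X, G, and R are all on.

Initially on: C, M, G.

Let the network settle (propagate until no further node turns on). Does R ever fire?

Yes

C and M are on, so J activates (Gate 8).
J and M are on, so Z activates (Gate 7).
Z and G are on, so E activates (Gate 2).
Gate 5: J and E on → R on.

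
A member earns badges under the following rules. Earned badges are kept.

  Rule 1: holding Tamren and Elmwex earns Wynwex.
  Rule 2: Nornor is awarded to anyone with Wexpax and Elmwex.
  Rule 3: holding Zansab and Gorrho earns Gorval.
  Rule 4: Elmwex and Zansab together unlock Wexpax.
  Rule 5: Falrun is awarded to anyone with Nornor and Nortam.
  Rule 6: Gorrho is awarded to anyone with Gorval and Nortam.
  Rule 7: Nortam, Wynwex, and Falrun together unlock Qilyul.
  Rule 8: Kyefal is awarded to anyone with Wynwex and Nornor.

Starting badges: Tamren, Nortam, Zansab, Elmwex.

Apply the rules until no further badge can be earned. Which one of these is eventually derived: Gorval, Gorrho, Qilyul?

Qilyul

With Tamren and Elmwex, Wynwex is earned (Rule 1).
With Elmwex and Zansab, Wexpax is earned (Rule 4).
With Wexpax and Elmwex, Nornor is earned (Rule 2).
With Nornor and Nortam, Falrun is earned (Rule 5).
With Nortam, Wynwex, and Falrun, Qilyul is earned (Rule 7).
Gorrho would need Gorval and Nortam (Rule 6), but Gorval is never earned. Gorval would need Zansab and Gorrho (Rule 3), but Gorrho is never earned.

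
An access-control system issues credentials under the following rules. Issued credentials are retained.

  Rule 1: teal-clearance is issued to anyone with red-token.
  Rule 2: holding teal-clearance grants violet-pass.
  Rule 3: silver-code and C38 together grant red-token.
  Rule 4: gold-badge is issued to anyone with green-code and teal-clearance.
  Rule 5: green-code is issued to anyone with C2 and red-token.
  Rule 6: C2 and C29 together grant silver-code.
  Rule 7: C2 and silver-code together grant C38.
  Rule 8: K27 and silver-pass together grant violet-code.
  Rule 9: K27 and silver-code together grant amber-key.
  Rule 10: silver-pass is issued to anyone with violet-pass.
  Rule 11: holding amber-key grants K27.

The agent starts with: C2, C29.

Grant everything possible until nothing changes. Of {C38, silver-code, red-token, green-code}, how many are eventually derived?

Holding C2 and C29 grants silver-code (Rule 6).
Holding C2 and silver-code grants C38 (Rule 7).
Holding silver-code and C38 grants red-token (Rule 3).
Holding C2 and red-token grants green-code (Rule 5).
C38: reached.
silver-code: reached.
red-token: reached.
green-code: reached.
All 4 are reached.

4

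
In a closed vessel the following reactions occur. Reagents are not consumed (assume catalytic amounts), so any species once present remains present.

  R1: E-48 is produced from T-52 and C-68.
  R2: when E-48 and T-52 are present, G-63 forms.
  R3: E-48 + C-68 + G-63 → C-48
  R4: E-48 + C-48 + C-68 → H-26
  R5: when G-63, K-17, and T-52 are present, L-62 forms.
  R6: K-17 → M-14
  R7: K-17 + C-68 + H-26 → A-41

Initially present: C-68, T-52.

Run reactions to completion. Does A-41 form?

No

A-41 would need K-17, C-68, and H-26 (R7), but K-17 never forms.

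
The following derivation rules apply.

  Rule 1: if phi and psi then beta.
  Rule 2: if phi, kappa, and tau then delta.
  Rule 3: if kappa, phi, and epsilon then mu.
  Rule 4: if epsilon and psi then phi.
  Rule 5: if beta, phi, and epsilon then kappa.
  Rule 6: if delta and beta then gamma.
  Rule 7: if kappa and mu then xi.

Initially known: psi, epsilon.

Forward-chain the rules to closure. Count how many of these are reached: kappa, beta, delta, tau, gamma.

2

From epsilon and psi, Rule 4 gives phi.
From phi and psi, Rule 1 gives beta.
beta, phi, and epsilon hold, so kappa follows (Rule 5).
kappa: reached.
beta: reached.
delta would need phi, kappa, and tau (Rule 2), but tau is never established.
No rule produces tau, and it is not given.
gamma would need delta and beta (Rule 6), but delta is never established.
Reached: kappa and beta — 2 of the 5.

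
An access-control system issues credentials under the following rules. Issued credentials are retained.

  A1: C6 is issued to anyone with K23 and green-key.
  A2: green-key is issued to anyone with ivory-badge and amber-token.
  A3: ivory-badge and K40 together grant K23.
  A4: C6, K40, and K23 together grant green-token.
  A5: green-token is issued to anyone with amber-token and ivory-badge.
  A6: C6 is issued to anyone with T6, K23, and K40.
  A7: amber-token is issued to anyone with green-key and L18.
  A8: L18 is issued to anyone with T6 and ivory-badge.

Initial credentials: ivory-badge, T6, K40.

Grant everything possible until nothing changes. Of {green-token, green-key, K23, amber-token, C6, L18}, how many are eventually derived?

Holding ivory-badge and K40 grants K23 (A3).
Holding T6 and ivory-badge grants L18 (A8).
Holding T6, K23, and K40 grants C6 (A6).
Holding C6, K40, and K23 grants green-token (A4).
green-token: reached.
green-key would need ivory-badge and amber-token (A2), but amber-token is never granted.
K23: reached.
amber-token would need green-key and L18 (A7), but green-key is never granted.
C6: reached.
L18: reached.
Reached: green-token, K23, C6, and L18 — 4 of the 6.

4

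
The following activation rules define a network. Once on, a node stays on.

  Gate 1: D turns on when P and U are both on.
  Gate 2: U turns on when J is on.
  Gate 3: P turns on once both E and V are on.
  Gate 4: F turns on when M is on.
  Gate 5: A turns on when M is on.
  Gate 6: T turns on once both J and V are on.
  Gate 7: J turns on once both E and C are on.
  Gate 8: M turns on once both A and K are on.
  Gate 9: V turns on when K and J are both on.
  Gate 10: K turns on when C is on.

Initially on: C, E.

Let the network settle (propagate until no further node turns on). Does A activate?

No

A would need M (Gate 5), but M never turns on.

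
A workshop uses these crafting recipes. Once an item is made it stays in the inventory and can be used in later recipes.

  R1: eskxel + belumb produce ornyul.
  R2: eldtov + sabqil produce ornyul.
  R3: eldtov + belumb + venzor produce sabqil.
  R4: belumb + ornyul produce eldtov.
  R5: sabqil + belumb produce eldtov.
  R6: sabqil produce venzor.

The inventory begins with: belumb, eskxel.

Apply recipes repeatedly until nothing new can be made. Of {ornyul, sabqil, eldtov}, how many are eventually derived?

Using R1, eskxel and belumb make ornyul.
Using R4, belumb and ornyul make eldtov.
ornyul: reached.
sabqil would need eldtov, belumb, and venzor (R3), but venzor is never obtained.
eldtov: reached.
Reached: ornyul and eldtov — 2 of the 3.

2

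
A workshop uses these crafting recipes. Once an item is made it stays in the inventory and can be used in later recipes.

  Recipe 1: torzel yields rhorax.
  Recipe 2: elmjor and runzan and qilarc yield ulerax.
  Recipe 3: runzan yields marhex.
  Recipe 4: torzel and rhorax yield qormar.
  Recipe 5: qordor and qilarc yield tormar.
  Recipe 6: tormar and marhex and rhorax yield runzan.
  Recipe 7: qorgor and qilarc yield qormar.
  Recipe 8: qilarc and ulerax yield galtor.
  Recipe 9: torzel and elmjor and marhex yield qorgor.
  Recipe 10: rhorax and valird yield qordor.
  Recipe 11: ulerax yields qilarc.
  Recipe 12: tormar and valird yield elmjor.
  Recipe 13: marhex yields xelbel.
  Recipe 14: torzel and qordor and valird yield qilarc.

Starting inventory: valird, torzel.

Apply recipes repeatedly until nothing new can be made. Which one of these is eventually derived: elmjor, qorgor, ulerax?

elmjor

Using Recipe 1, torzel makes rhorax.
Using Recipe 10, rhorax and valird make qordor.
torzel and qordor and valird → qilarc (Recipe 14).
qordor and qilarc → tormar (Recipe 5).
tormar and valird → elmjor (Recipe 12).
qorgor would need torzel, elmjor, and marhex (Recipe 9), but marhex is never obtained. ulerax would need elmjor, runzan, and qilarc (Recipe 2), but runzan is never obtained.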